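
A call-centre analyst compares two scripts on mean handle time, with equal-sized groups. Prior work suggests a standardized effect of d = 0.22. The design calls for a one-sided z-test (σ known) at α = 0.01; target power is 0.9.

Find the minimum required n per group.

For power 0.9 need Φ(δ − z_{0.01}) = 0.9, so δ = z_{0.01} + z_{0.10} = 2.326 + 1.282 = 3.608.
δ = d·√(n/2) ⇒ n = 2(δ/d)² = 2 × (3.608 / 0.22)² = 537.89.
Rounding up, n = 538 per group.

n = 538 per group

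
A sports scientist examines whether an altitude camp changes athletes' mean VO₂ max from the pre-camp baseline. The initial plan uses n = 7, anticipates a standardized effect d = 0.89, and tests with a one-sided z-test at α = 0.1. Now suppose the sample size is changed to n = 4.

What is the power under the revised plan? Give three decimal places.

With n = 4: δ = d·√n = 0.89 × √4 = 1.7800. Critical value z_{0.1} = 1.282.
Revised power = Φ(δ − 1.282) = Φ(0.498) = 0.6909.

Power ≈ 0.691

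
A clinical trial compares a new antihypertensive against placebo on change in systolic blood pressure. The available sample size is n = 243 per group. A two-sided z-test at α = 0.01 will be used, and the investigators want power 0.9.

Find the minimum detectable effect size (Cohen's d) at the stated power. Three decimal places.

Required noncentrality: δ = z_{0.005} + z_{0.10} = 2.576 + 1.282 = 3.857.
(The second rejection-region term Φ(−δ − z_{α/2}) is negligible and dropped.)
δ = d·√(n/2) ⇒ d = δ/√(n/2) = 3.857/√(243/2) = 0.3499.

d ≈ 0.350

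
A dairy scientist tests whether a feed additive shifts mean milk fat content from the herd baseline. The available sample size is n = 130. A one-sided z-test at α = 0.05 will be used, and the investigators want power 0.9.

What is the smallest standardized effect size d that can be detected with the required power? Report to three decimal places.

Need Φ(δ − 1.645) = 0.9, so δ = 1.645 + 1.282 = 2.926.
δ = d·√n ⇒ d = δ/√n = 2.926/√130 = 0.2567.

d ≈ 0.257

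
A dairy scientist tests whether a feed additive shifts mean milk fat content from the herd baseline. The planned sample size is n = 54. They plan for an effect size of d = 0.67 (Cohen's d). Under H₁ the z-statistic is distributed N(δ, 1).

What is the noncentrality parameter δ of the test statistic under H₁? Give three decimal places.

The noncentrality parameter scales effect size by the design's sample-size factor: δ = d·√n = 0.67 × √54 = 4.9235

δ ≈ 4.923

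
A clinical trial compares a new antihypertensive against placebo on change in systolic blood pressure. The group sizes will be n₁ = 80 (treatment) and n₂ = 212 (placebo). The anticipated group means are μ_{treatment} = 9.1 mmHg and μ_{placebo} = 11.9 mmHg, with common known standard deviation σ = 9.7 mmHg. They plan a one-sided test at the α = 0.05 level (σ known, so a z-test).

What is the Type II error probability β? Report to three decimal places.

β ≈ 0.289

Standardized effect: d = |μ_{treatment} − μ_{placebo}| / σ = |9.1 − 11.9| / 9.7 = 0.2887
Noncentrality parameter: δ = d / √(1/n₁ + 1/n₂) = 0.2887 / √(1/80 + 1/212) = 2.1999
Critical value for a one-sided test at α = 0.05: z_α = 1.645.
Power = P(Z > 1.645 − δ) = Φ(0.555) = 0.7106.
Type II error: β = 1 − power = 1 − 0.7106 = 0.2894.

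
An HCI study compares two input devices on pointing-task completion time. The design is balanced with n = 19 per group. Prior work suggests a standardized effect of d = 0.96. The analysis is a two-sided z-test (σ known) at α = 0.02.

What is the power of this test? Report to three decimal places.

Power ≈ 0.736

Noncentrality parameter: δ = d·√(n/2) = 0.96 × √(19/2) = 2.9589
Two-sided α = 0.02 → critical value z_{0.01} = 2.326.
Power = Φ(δ − 2.326) + Φ(−δ − 2.326) = Φ(0.633) + Φ(-5.285) = 0.7365 + 0.0000 = 0.7365.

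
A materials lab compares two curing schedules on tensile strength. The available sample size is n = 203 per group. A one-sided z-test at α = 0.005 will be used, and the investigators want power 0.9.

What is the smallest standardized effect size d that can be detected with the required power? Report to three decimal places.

d ≈ 0.383

Need Φ(δ − 2.576) = 0.9, so δ = 2.576 + 1.282 = 3.857.
δ = d·√(n/2) ⇒ d = δ/√(n/2) = 3.857/√(203/2) = 0.3829.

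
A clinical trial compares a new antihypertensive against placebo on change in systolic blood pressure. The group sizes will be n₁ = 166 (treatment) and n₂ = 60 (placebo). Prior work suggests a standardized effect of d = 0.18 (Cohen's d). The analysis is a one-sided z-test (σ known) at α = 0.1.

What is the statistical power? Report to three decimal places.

Power ≈ 0.465

Noncentrality parameter: δ = d / √(1/n₁ + 1/n₂) = 0.18 / √(1/166 + 1/60) = 1.1949
Critical value for a one-sided test at α = 0.1: z_α = 1.282.
Power = Φ(δ − 1.282) = Φ(-0.087) = 0.4655.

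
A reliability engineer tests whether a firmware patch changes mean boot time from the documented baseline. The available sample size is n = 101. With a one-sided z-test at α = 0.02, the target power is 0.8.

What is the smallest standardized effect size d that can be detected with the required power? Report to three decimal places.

d ≈ 0.288

Need Φ(δ − 2.054) = 0.8, so δ = 2.054 + 0.842 = 2.895.
δ = d·√n ⇒ d = δ/√n = 2.895/√101 = 0.2881.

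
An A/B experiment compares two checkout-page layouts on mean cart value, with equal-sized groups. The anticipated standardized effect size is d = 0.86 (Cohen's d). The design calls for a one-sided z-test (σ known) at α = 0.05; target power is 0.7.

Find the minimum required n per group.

n = 13 per group

For power 0.7 need Φ(δ − z_{0.05}) = 0.7, so δ = z_{0.05} + z_{0.30} = 1.645 + 0.524 = 2.169.
δ = d·√(n/2) ⇒ n = 2(δ/d)² = 2 × (2.169 / 0.86)² = 12.72.
Round up to the next whole unit.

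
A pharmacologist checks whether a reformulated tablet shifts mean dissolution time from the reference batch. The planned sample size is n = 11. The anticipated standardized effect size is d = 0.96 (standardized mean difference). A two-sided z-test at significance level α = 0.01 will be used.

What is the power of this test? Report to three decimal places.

Power ≈ 0.728

Noncentrality parameter: δ = d·√n = 0.96 × √11 = 3.1840
Two-sided α = 0.01 → critical value z_{0.005} = 2.576.
Power = Φ(δ − 2.576) + Φ(−δ − 2.576) = Φ(0.608) + Φ(-5.760) = 0.7284 + 0.0000 = 0.7284.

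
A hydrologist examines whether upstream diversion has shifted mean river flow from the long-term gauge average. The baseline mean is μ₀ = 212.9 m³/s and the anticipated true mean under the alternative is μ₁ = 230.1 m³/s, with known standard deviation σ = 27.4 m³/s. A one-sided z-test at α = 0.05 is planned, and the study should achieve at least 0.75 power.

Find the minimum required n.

Standardized effect: d = |μ₁ − μ₀| / σ = |230.1 − 212.9| / 27.4 = 0.6277
Set Φ(δ − 1.645) = 0.75; then δ − 1.645 = Φ⁻¹(0.75) = 0.674, giving δ = 2.319.
δ = d·√n ⇒ n = (δ/d)² = (2.319 / 0.6277)² = 13.65.
Rounding up, n = 14.

n = 14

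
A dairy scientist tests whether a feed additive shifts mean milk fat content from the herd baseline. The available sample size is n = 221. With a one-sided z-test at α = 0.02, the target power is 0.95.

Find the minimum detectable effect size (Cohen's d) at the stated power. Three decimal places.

Required noncentrality: δ = z_{0.02} + z_{0.05} = 2.054 + 1.645 = 3.699.
δ = d·√n ⇒ d = δ/√n = 3.699/√221 = 0.2488.

d ≈ 0.249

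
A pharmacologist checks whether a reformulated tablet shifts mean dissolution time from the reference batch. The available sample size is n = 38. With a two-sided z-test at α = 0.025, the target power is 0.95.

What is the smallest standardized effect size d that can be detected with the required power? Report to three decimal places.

d ≈ 0.630

Required noncentrality: δ = z_{0.0125} + z_{0.05} = 2.241 + 1.645 = 3.886.
(The second rejection-region term Φ(−δ − z_{α/2}) is negligible and dropped.)
δ = d·√n ⇒ d = δ/√n = 3.886/√38 = 0.6304.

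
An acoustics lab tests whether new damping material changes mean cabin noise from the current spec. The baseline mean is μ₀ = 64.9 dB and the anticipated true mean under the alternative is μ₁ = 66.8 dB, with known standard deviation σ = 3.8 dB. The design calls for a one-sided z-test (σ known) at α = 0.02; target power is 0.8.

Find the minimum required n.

n = 34

Standardized effect: d = |μ₁ − μ₀| / σ = |66.8 − 64.9| / 3.8 = 0.5000
Set Φ(δ − 2.054) = 0.8; then δ − 2.054 = Φ⁻¹(0.8) = 0.842, giving δ = 2.895.
δ = d·√n ⇒ n = (δ/d)² = (2.895 / 0.5000)² = 33.53.
Rounding up, n = 34.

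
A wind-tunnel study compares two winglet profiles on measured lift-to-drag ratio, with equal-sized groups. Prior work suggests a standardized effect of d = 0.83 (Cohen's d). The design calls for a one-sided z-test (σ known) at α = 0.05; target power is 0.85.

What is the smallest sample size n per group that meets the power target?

Set Φ(δ − 1.645) = 0.85; then δ − 1.645 = Φ⁻¹(0.85) = 1.036, giving δ = 2.681.
δ = d·√(n/2) ⇒ n = 2(δ/d)² = 2 × (2.681 / 0.83)² = 20.87.
Rounding up, n = 21 per group.

n = 21 per group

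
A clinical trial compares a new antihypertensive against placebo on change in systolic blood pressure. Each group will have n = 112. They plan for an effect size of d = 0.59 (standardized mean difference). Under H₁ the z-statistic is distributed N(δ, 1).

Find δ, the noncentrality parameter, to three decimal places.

δ ≈ 4.415

The noncentrality parameter scales effect size by the design's sample-size factor: δ = d·√(n/2) = 0.59 × √(112/2) = 4.4152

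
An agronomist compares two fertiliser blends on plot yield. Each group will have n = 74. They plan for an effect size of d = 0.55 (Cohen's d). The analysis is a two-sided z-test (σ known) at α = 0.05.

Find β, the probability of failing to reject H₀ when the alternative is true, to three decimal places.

β ≈ 0.083

Noncentrality parameter: δ = d·√(n/2) = 0.55 × √(74/2) = 3.3455
Two-sided α = 0.05 → critical value z_{0.025} = 1.960.
Power = Φ(δ − 1.960) + Φ(−δ − 1.960) = Φ(1.386) + Φ(-5.305) = 0.9171 + 0.0000 = 0.9171.
Type II error: β = 1 − power = 1 − 0.9171 = 0.0829.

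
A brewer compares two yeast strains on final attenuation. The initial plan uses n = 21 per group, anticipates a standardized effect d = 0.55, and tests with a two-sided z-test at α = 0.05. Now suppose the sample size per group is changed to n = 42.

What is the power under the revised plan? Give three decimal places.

With n = 42 per group: δ = d·√(n/2) = 0.55 × √(42/2) = 2.5204. Critical value z_{0.025} = 1.960.
Revised power = Φ(δ − 1.960) + Φ(−δ − 1.960) = Φ(0.560) + Φ(-4.480) = 0.7124 + 0.0000 = 0.7124.

Power ≈ 0.712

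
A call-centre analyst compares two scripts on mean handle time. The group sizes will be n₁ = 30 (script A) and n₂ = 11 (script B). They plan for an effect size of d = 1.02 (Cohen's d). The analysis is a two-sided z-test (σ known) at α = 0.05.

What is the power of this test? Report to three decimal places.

Power ≈ 0.825

Noncentrality parameter: δ = d / √(1/n₁ + 1/n₂) = 1.02 / √(1/30 + 1/11) = 2.8938
Two-sided α = 0.05 → critical value z_{0.025} = 1.960.
Power = Φ(δ − 1.960) + Φ(−δ − 1.960) = Φ(0.934) + Φ(-4.854) = 0.8248 + 0.0000 = 0.8248.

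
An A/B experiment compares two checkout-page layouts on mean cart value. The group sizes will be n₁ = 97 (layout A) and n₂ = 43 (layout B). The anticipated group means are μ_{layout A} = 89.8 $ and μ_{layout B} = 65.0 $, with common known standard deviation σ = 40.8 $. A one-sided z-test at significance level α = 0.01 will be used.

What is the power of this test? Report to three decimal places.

Power ≈ 0.839

Standardized effect: d = |μ_{layout A} − μ_{layout B}| / σ = |89.8 − 65.0| / 40.8 = 0.6078
Noncentrality parameter: δ = d / √(1/n₁ + 1/n₂) = 0.6078 / √(1/97 + 1/43) = 3.3178
One-sided α = 0.01 → critical value z_{0.01} = 2.326.
Power = P(Z > 2.326 − δ) = Φ(0.991) = 0.8393.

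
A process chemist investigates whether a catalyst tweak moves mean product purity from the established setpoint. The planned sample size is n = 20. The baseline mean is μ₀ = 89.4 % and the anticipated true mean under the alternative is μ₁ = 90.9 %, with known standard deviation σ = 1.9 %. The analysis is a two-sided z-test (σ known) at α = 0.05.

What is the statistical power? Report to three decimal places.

Power ≈ 0.942

Standardized effect: d = |μ₁ − μ₀| / σ = |90.9 − 89.4| / 1.9 = 0.7895
Noncentrality parameter: δ = d·√n = 0.7895 × √20 = 3.5306
Two-sided α = 0.05 → critical value z_{0.025} = 1.960.
Power = Φ(δ − 1.960) + Φ(−δ − 1.960) = Φ(1.571) + Φ(-5.491) = 0.9419 + 0.0000 = 0.9419.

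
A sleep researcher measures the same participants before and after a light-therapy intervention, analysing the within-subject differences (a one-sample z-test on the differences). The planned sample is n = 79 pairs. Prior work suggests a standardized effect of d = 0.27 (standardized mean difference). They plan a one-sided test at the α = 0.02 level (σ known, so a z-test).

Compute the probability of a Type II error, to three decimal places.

β ≈ 0.365

Noncentrality parameter: δ = d·√n = 0.27 × √79 = 2.3998
Critical value for a one-sided test at α = 0.02: z_α = 2.054.
Power = P(Z > 2.054 − δ) = Φ(0.346) = 0.6354.
Type II error: β = 1 − power = 1 − 0.6354 = 0.3646.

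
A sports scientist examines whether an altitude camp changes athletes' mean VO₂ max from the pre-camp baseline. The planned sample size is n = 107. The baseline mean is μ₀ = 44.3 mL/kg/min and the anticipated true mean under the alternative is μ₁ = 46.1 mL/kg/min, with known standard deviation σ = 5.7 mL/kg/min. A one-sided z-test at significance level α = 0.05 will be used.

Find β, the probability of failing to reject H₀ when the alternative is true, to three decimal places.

Standardized effect: d = |μ₁ − μ₀| / σ = |46.1 − 44.3| / 5.7 = 0.3158
Noncentrality parameter: δ = d·√n = 0.3158 × √107 = 3.2666
One-sided α = 0.05 → critical value z_{0.05} = 1.645.
Power = P(Z > 1.645 − δ) = Φ(1.622) = 0.9476.
Type II error: β = 1 − power = 1 − 0.9476 = 0.0524.

β ≈ 0.052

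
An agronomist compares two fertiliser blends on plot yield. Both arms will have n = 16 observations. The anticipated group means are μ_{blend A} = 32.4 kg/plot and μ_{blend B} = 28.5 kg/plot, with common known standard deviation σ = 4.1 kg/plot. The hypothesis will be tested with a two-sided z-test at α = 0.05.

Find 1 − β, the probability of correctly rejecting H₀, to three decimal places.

Standardized effect: d = |μ_{blend A} − μ_{blend B}| / σ = |32.4 − 28.5| / 4.1 = 0.9512
Noncentrality parameter: δ = d·√(n/2) = 0.9512 × √(16/2) = 2.6905
Critical value for a two-sided test at α = 0.05: z_{α/2} = 1.960.
Power = Φ(δ − 1.960) + Φ(−δ − 1.960) = Φ(0.730) + Φ(-4.650) = 0.7675 + 0.0000 = 0.7675.

Power ≈ 0.767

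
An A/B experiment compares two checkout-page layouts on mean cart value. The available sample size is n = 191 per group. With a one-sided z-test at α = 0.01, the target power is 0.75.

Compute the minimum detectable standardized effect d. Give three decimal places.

Required noncentrality: δ = z_{0.01} + z_{0.25} = 2.326 + 0.674 = 3.001.
δ = d·√(n/2) ⇒ d = δ/√(n/2) = 3.001/√(191/2) = 0.3071.

d ≈ 0.307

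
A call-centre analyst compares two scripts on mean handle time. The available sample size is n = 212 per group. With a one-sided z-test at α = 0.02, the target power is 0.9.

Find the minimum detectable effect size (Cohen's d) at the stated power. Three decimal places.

Required noncentrality: δ = z_{0.02} + z_{0.10} = 2.054 + 1.282 = 3.335.
δ = d·√(n/2) ⇒ d = δ/√(n/2) = 3.335/√(212/2) = 0.3240.

d ≈ 0.324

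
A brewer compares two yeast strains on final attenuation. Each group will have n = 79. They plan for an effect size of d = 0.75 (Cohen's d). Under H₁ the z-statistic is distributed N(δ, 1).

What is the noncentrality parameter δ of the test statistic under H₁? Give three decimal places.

δ ≈ 4.714

The noncentrality parameter scales effect size by the design's sample-size factor: δ = d·√(n/2) = 0.75 × √(79/2) = 4.7137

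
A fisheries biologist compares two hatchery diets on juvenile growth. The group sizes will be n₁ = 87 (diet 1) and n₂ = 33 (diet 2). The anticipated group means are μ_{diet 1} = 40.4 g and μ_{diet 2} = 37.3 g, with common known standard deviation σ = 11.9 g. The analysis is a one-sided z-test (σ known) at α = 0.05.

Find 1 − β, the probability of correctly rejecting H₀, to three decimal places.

Power ≈ 0.355

Standardized effect: d = |μ_{diet 1} − μ_{diet 2}| / σ = |40.4 − 37.3| / 11.9 = 0.2605
Noncentrality parameter: δ = d / √(1/n₁ + 1/n₂) = 0.2605 / √(1/87 + 1/33) = 1.2742
Critical value for a one-sided test at α = 0.05: z_α = 1.645.
Power = P(Z > 1.645 − δ) = Φ(-0.371) = 0.3555.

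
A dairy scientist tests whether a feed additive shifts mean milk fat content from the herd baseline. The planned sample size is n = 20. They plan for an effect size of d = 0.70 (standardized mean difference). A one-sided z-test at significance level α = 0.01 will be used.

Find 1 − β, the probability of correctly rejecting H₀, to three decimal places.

Power ≈ 0.789

Noncentrality parameter: δ = d·√n = 0.70 × √20 = 3.1305
One-sided α = 0.01 → critical value z_{0.01} = 2.326.
Power = Φ(δ − 2.326) = Φ(0.804) = 0.7893.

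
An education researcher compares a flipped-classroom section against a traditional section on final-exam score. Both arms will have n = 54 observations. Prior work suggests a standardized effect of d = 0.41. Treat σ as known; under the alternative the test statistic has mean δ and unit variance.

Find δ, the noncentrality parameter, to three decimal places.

δ ≈ 2.130

The noncentrality parameter scales effect size by the design's sample-size factor: δ = d·√(n/2) = 0.41 × √(54/2) = 2.1304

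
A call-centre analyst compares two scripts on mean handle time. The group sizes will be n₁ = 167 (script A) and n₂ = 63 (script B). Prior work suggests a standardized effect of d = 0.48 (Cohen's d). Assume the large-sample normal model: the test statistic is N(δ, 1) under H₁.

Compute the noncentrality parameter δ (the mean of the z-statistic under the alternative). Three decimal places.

δ ≈ 3.246

The noncentrality parameter scales effect size by the design's sample-size factor: δ = d / √(1/n₁ + 1/n₂) = 0.48 / √(1/167 + 1/63) = 3.2464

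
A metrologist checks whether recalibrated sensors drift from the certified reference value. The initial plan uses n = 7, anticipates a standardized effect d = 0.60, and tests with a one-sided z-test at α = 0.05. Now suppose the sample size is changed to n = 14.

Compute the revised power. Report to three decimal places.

With n = 14: δ = d·√n = 0.60 × √14 = 2.2450. Critical value z_{0.05} = 1.645.
Revised power = P(Z > 1.645 − δ) = Φ(0.600) = 0.7258.

Power ≈ 0.726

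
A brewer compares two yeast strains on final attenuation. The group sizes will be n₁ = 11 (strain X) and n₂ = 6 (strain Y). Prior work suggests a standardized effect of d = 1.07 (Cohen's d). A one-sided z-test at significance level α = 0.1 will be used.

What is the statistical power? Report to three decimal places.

Power ≈ 0.796

Noncentrality parameter: δ = d / √(1/n₁ + 1/n₂) = 1.07 / √(1/11 + 1/6) = 2.1083
One-sided α = 0.1 → critical value z_{0.1} = 1.282.
Power = Φ(δ − 1.282) = Φ(0.827) = 0.7958.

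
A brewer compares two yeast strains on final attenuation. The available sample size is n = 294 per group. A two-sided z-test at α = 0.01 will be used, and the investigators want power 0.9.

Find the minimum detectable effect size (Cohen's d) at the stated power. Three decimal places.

Need Φ(δ − 2.576) = 0.9, so δ = 2.576 + 1.282 = 3.857.
(The second rejection-region term Φ(−δ − z_{α/2}) is negligible and dropped.)
δ = d·√(n/2) ⇒ d = δ/√(n/2) = 3.857/√(294/2) = 0.3182.

d ≈ 0.318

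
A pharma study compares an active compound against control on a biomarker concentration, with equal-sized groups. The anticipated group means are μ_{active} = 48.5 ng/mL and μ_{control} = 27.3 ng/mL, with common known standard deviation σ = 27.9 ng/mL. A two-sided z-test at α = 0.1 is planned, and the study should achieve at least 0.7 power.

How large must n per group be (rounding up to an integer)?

n = 17 per group

Standardized effect: d = |μ_{active} − μ_{control}| / σ = |48.5 − 27.3| / 27.9 = 0.7599
For power 0.7 need Φ(δ − z_{0.05}) = 0.7, so δ = z_{0.05} + z_{0.30} = 1.645 + 0.524 = 2.169.
(For δ > 0 the lower-tail rejection region contributes negligibly to power, so the one-term inversion is standard.)
δ = d·√(n/2) ⇒ n = 2(δ/d)² = 2 × (2.169 / 0.7599)² = 16.30.
Round up to the next whole unit.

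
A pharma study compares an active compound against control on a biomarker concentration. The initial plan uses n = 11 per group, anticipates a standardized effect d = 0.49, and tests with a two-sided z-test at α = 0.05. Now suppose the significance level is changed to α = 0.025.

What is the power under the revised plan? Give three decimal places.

Power ≈ 0.138

δ = d·√(n/2) = 0.49 × √(11/2) = 1.1492 (unchanged). New critical value: z_{0.0125} = 2.241.
Revised power = Φ(δ − 2.241) + Φ(−δ − 2.241) = Φ(-1.092) + Φ(-3.391) = 0.1374 + 0.0003 = 0.1377.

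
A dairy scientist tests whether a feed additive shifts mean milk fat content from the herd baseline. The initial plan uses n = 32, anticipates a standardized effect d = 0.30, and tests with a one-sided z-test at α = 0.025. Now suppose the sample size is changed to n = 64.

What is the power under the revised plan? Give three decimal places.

With n = 64: δ = d·√n = 0.30 × √64 = 2.4000. Critical value z_{0.025} = 1.960.
Revised power = Φ(δ − 1.960) = Φ(0.440) = 0.6700.

Power ≈ 0.670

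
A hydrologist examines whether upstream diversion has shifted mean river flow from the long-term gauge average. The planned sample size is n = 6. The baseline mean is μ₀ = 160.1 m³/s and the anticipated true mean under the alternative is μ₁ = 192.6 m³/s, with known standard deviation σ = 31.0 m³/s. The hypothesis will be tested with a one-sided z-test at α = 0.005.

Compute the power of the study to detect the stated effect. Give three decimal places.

Standardized effect: d = |μ₁ − μ₀| / σ = |192.6 − 160.1| / 31.0 = 1.0484
Noncentrality parameter: δ = d·√n = 1.0484 × √6 = 2.5680
Critical value for a one-sided test at α = 0.005: z_α = 2.576.
Power = Φ(δ − 2.576) = Φ(-0.008) = 0.4969.

Power ≈ 0.497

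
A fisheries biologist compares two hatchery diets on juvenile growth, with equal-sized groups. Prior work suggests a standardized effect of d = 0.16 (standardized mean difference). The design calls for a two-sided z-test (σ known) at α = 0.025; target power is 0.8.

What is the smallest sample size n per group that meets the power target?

n = 743 per group

For power 0.8 need Φ(δ − z_{0.0125}) = 0.8, so δ = z_{0.0125} + z_{0.20} = 2.241 + 0.842 = 3.083.
(Ignoring the negligible lower-tail rejection probability gives the usual closed-form inversion.)
δ = d·√(n/2) ⇒ n = 2(δ/d)² = 2 × (3.083 / 0.16)² = 742.58.
Round up to the next whole unit.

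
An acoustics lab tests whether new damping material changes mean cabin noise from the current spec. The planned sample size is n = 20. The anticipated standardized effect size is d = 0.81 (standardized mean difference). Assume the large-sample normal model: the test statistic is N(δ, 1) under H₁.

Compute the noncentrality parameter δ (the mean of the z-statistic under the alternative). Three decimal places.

The noncentrality parameter scales effect size by the design's sample-size factor: δ = d·√n = 0.81 × √20 = 3.6224

δ ≈ 3.622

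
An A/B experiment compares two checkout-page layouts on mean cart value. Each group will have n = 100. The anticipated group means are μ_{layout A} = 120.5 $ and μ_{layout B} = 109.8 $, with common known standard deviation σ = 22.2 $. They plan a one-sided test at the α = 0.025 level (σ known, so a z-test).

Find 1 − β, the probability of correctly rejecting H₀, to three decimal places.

Power ≈ 0.926

Standardized effect: d = |μ_{layout A} − μ_{layout B}| / σ = |120.5 − 109.8| / 22.2 = 0.4820
Noncentrality parameter: δ = d·√(n/2) = 0.4820 × √(100/2) = 3.4081
One-sided α = 0.025 → critical value z_{0.025} = 1.960.
Power = Φ(δ − 1.960) = Φ(1.448) = 0.9262.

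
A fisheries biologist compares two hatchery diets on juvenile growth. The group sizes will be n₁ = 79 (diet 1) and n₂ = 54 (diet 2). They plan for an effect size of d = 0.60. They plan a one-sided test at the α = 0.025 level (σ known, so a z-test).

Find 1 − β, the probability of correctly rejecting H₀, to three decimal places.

Noncentrality parameter: δ = d / √(1/n₁ + 1/n₂) = 0.60 / √(1/79 + 1/54) = 3.3981
Critical value for a one-sided test at α = 0.025: z_α = 1.960.
Power = Φ(δ − 1.960) = Φ(1.438) = 0.9248.

Power ≈ 0.925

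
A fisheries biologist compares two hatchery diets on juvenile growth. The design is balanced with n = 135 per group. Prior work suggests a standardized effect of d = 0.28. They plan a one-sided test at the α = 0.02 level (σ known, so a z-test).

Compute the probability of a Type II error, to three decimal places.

Noncentrality parameter: λ = d·√(n/2) = 0.28 × √(135/2) = 2.3004
Critical value for a one-sided test at α = 0.02: z_α = 2.054.
Power = P(Z > 2.054 − λ) = Φ(0.247) = 0.5974.
Type II error: β = 1 − power = 1 − 0.5974 = 0.4026.

β ≈ 0.403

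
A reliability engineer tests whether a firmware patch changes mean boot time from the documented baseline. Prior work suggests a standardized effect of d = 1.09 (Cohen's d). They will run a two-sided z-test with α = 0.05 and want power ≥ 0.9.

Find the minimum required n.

For power 0.9 need Φ(δ − z_{0.025}) = 0.9, so δ = z_{0.025} + z_{0.10} = 1.960 + 1.282 = 3.242.
(The Φ(−δ − z_{α/2}) term is vanishingly small for δ > 0 and is dropped in the standard sample-size formula.)
δ = d·√n ⇒ n = (δ/d)² = (3.242 / 1.09)² = 8.84.
Rounding up, n = 9.

n = 9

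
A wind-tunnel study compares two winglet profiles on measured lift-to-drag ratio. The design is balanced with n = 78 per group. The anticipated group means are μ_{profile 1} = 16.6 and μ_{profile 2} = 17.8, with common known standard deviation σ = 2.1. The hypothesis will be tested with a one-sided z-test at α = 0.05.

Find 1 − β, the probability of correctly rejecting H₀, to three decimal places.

Power ≈ 0.973

Standardized effect: d = |μ_{profile 1} − μ_{profile 2}| / σ = |16.6 − 17.8| / 2.1 = 0.5714
Noncentrality parameter: δ = d·√(n/2) = 0.5714 × √(78/2) = 3.5686
Critical value for a one-sided test at α = 0.05: z_α = 1.645.
Power = Φ(δ − 1.645) = Φ(1.924) = 0.9728.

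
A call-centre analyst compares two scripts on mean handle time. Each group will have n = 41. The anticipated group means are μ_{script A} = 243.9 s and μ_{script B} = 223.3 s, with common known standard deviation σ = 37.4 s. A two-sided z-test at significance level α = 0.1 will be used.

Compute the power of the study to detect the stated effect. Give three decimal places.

Standardized effect: d = |μ_{script A} − μ_{script B}| / σ = |243.9 − 223.3| / 37.4 = 0.5508
Noncentrality parameter: δ = d·√(n/2) = 0.5508 × √(41/2) = 2.4939
Critical value for a two-sided test at α = 0.1: z_{α/2} = 1.645.
Power = Φ(δ − 1.645) + Φ(−δ − 1.645) = Φ(0.849) + Φ(-4.139) = 0.8021 + 0.0000 = 0.8021.

Power ≈ 0.802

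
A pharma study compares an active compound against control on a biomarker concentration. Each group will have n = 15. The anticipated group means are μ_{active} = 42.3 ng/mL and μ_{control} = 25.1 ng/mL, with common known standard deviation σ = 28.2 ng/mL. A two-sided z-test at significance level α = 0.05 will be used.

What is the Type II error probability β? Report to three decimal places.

Standardized effect: d = |μ_{active} − μ_{control}| / σ = |42.3 − 25.1| / 28.2 = 0.6099
Noncentrality parameter: δ = d·√(n/2) = 0.6099 × √(15/2) = 1.6704
Two-sided α = 0.05 → critical value z_{0.025} = 1.960.
Power = Φ(δ − 1.960) + Φ(−δ − 1.960) = Φ(-0.290) + Φ(-3.630) = 0.3861 + 0.0001 = 0.3862.
Type II error: β = 1 − power = 1 − 0.3862 = 0.6138.

β ≈ 0.614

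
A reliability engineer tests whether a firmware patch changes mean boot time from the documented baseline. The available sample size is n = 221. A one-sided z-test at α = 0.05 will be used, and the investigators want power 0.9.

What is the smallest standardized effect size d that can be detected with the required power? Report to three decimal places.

d ≈ 0.197

Need Φ(δ − 1.645) = 0.9, so δ = 1.645 + 1.282 = 2.926.
δ = d·√n ⇒ d = δ/√n = 2.926/√221 = 0.1969.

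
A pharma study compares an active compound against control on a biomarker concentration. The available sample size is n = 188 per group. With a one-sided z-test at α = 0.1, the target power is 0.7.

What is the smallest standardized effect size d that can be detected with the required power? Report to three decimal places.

Required noncentrality: δ = z_{0.1} + z_{0.30} = 1.282 + 0.524 = 1.806.
δ = d·√(n/2) ⇒ d = δ/√(n/2) = 1.806/√(188/2) = 0.1863.

d ≈ 0.186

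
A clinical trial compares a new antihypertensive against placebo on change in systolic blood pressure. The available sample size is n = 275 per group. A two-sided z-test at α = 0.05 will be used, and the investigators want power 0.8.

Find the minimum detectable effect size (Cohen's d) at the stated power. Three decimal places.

Required noncentrality: δ = z_{0.025} + z_{0.20} = 1.960 + 0.842 = 2.802.
(The second rejection-region term Φ(−δ − z_{α/2}) is negligible and dropped.)
δ = d·√(n/2) ⇒ d = δ/√(n/2) = 2.802/√(275/2) = 0.2389.

d ≈ 0.239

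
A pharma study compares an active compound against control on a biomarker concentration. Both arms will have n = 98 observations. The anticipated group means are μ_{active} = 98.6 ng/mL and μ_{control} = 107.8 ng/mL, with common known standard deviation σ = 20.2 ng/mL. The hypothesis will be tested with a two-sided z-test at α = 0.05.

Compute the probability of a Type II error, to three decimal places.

β ≈ 0.110

Standardized effect: d = |μ_{active} − μ_{control}| / σ = |98.6 − 107.8| / 20.2 = 0.4554
Noncentrality parameter: λ = d·√(n/2) = 0.4554 × √(98/2) = 3.1881
Two-sided α = 0.05 → critical value z_{0.025} = 1.960.
Power = Φ(λ − 1.960) + Φ(−λ − 1.960) = Φ(1.228) + Φ(-5.148) = 0.8903 + 0.0000 = 0.8903.
Type II error: β = 1 − power = 1 − 0.8903 = 0.1097.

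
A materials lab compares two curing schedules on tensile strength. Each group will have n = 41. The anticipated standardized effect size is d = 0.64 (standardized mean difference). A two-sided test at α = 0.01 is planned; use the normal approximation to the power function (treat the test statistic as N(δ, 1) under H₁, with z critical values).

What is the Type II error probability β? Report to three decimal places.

β ≈ 0.374

Noncentrality parameter: δ = d·√(n/2) = 0.64 × √(41/2) = 2.8977
Two-sided α = 0.01 → critical value z_{0.005} = 2.576.
Power = Φ(δ − 2.576) + Φ(−δ − 2.576) = Φ(0.322) + Φ(-5.474) = 0.6262 + 0.0000 = 0.6262.
Type II error: β = 1 − power = 1 − 0.6262 = 0.3738.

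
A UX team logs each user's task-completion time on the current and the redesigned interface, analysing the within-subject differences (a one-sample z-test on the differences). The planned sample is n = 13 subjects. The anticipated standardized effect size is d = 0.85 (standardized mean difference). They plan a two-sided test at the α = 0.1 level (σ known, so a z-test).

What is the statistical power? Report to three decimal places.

Noncentrality parameter: δ = d·√n = 0.85 × √13 = 3.0647
Two-sided α = 0.1 → critical value z_{0.05} = 1.645.
Power = Φ(δ − 1.645) + Φ(−δ − 1.645) = Φ(1.420) + Φ(-4.710) = 0.9222 + 0.0000 = 0.9222.

Power ≈ 0.922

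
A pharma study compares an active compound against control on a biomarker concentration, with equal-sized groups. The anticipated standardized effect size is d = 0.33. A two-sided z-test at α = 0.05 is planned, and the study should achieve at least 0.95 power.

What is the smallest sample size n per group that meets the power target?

Set Φ(δ − 1.960) = 0.95; then δ − 1.960 = Φ⁻¹(0.95) = 1.645, giving δ = 3.605.
(Ignoring the negligible lower-tail rejection probability gives the usual closed-form inversion.)
δ = d·√(n/2) ⇒ n = 2(δ/d)² = 2 × (3.605 / 0.33)² = 238.65.
Rounding up, n = 239 per group.

n = 239 per group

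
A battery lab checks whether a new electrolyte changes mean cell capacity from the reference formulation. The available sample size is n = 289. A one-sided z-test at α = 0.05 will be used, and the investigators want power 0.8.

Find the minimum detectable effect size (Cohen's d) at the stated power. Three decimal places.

Need Φ(δ − 1.645) = 0.8, so δ = 1.645 + 0.842 = 2.486.
δ = d·√n ⇒ d = δ/√n = 2.486/√289 = 0.1463.

d ≈ 0.146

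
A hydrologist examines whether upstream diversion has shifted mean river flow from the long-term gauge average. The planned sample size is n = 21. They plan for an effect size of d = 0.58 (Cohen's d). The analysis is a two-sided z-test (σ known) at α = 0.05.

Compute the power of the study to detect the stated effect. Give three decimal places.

Power ≈ 0.757

Noncentrality parameter: λ = d·√n = 0.58 × √21 = 2.6579
Two-sided α = 0.05 → critical value z_{0.025} = 1.960.
Power = Φ(λ − 1.960) + Φ(−λ − 1.960) = Φ(0.698) + Φ(-4.618) = 0.7574 + 0.0000 = 0.7574.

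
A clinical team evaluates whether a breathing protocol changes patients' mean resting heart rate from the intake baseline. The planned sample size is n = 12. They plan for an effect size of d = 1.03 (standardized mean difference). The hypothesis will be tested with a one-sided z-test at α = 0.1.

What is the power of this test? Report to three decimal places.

Power ≈ 0.989

Noncentrality parameter: δ = d·√n = 1.03 × √12 = 3.5680
One-sided α = 0.1 → critical value z_{0.1} = 1.282.
Power = Φ(δ − 1.282) = Φ(2.286) = 0.9889.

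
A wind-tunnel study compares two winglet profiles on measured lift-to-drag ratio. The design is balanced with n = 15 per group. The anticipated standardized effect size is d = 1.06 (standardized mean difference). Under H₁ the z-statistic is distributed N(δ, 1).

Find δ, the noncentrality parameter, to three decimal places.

δ = d·√(n/2) = 1.06 × √(15/2) = 2.9029

δ ≈ 2.903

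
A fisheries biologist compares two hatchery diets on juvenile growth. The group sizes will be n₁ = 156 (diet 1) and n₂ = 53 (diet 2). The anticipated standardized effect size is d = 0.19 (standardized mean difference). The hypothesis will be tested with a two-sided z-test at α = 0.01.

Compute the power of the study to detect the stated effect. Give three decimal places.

Power ≈ 0.084

Noncentrality parameter: λ = d / √(1/n₁ + 1/n₂) = 0.19 / √(1/156 + 1/53) = 1.1950
Critical value for a two-sided test at α = 0.01: z_{α/2} = 2.576.
Power = Φ(λ − 2.576) + Φ(−λ − 2.576) = Φ(-1.381) + Φ(-3.771) = 0.0837 + 0.0001 = 0.0838.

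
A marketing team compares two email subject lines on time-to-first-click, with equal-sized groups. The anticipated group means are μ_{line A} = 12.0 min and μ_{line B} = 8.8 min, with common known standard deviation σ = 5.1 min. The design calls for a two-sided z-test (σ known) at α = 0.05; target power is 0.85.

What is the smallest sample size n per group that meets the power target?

n = 46 per group

Standardized effect: d = |μ_{line A} − μ_{line B}| / σ = |12.0 − 8.8| / 5.1 = 0.6275
Set Φ(δ − 1.960) = 0.85; then δ − 1.960 = Φ⁻¹(0.85) = 1.036, giving δ = 2.996.
(Ignoring the negligible lower-tail rejection probability gives the usual closed-form inversion.)
δ = d·√(n/2) ⇒ n = 2(δ/d)² = 2 × (2.996 / 0.6275)² = 45.61.
Rounding up, n = 46 per group.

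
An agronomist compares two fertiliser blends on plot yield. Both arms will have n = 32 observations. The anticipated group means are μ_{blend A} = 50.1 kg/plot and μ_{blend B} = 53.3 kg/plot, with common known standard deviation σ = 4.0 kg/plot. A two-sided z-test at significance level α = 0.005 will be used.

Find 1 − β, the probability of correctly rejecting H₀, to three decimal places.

Standardized effect: d = |μ_{blend A} − μ_{blend B}| / σ = |50.1 − 53.3| / 4.0 = 0.8000
Noncentrality parameter: δ = d·√(n/2) = 0.8000 × √(32/2) = 3.2000
Critical value for a two-sided test at α = 0.005: z_{α/2} = 2.807.
Power = Φ(δ − 2.807) + Φ(−δ − 2.807) = Φ(0.393) + Φ(-6.007) = 0.6528 + 0.0000 = 0.6528.

Power ≈ 0.653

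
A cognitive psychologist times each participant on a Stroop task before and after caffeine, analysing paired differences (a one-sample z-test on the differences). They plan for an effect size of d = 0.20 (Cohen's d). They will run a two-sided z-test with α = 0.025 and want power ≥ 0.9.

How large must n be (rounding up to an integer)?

Set Φ(δ − 2.241) = 0.9; then δ − 2.241 = Φ⁻¹(0.9) = 1.282, giving δ = 3.523.
(For δ > 0 the lower-tail rejection region contributes negligibly to power, so the one-term inversion is standard.)
δ = d·√n ⇒ n = (δ/d)² = (3.523 / 0.20)² = 310.28.
Round up to the next whole unit.

n = 311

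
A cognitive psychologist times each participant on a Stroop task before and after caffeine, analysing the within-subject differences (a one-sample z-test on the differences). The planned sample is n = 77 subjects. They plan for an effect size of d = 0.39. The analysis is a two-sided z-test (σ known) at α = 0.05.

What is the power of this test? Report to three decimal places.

Noncentrality parameter: δ = d·√n = 0.39 × √77 = 3.4222
Two-sided α = 0.05 → critical value z_{0.025} = 1.960.
Power = Φ(δ − 1.960) + Φ(−δ − 1.960) = Φ(1.462) + Φ(-5.382) = 0.9282 + 0.0000 = 0.9282.

Power ≈ 0.928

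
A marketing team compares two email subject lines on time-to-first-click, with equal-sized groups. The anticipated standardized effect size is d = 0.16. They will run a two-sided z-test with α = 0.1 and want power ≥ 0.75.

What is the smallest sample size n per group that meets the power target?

n = 421 per group

For power 0.75 need Φ(δ − z_{0.05}) = 0.75, so δ = z_{0.05} + z_{0.25} = 1.645 + 0.674 = 2.319.
(Ignoring the negligible lower-tail rejection probability gives the usual closed-form inversion.)
δ = d·√(n/2) ⇒ n = 2(δ/d)² = 2 × (2.319 / 0.16)² = 420.26.
Rounding up, n = 421 per group.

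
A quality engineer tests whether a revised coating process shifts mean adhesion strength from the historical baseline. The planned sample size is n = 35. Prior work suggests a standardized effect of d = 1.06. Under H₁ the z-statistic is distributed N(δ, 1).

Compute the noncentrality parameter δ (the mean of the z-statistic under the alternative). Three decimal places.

δ ≈ 6.271

The noncentrality parameter scales effect size by the design's sample-size factor: δ = d·√n = 1.06 × √35 = 6.2710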